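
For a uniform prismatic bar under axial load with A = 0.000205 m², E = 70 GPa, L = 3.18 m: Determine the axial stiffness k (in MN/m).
Model: a uniform prismatic bar under axial load, so k = (A·E) / L.
Convert to SI units:
  E = 70 GPa = 7 × 10¹⁰ Pa
Substitute:
  k = (0.000205 × (7 × 10¹⁰)) / 3.18
  k = 4.513 × 10⁶ N/m
Convert: k = 4.513 × 10⁶ N/m = 4.513 MN/m
Final answer: k = 4.513 MN/m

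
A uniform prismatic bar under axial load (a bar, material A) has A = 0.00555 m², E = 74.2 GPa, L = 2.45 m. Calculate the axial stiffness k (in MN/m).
Model: a uniform prismatic bar under axial load, so k = (A·E) / L.
Convert to SI units:
  E = 74.2 GPa = 7.42 × 10¹⁰ Pa
Substitute:
  k = (0.00555 × (7.42 × 10¹⁰)) / 2.45
  k = 1.681 × 10⁸ N/m
Convert: k = 1.681 × 10⁸ N/m = 168.1 MN/m
Final answer: k = 168.1 MN/m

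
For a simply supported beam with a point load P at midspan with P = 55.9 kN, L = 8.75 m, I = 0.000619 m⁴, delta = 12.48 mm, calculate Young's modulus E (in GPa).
Model: a simply supported beam with a point load P at midspan, so delta = (P·L^3) / (48·E·I).
Solve for E: E = (P·L^3) / (48·delta·I).
Convert to SI units:
  P = 55.9 kN = 55900 N
  delta = 12.48 mm = 0.01248 m
Substitute:
  E = (55900 × 8.75^3) / (48 × 0.01248 × 0.000619)
  E = 1.01 × 10¹¹ Pa
Convert: E = 1.01 × 10¹¹ Pa = 101 GPa
Final answer: E = 101 GPa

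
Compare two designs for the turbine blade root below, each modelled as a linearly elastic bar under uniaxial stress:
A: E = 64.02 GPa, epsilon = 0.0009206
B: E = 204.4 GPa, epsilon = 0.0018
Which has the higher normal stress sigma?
Model: a linearly elastic bar under uniaxial stress, so sigma = E·epsilon (SI units).
  A: sigma = (6.402 × 10¹⁰) × 0.0009206 = 5.894 × 10⁷ Pa = 58.94 MPa
  B: sigma = (2.044 × 10¹¹) × 0.0018 = 3.679 × 10⁸ Pa = 367.9 MPa
367.9 MPa > 58.94 MPa, so B is larger.
Final answer: B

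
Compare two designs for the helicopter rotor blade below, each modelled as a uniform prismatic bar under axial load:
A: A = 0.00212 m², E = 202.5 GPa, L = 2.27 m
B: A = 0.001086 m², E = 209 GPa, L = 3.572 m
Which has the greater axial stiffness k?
Model: a uniform prismatic bar under axial load, so k = (A·E) / L (SI units).
  A: k = (0.00212 × (2.025 × 10¹¹)) / 2.27 = 1.891 × 10⁸ N/m = 189.1 MN/m
  B: k = (0.001086 × (2.09 × 10¹¹)) / 3.572 = 6.354 × 10⁷ N/m = 63.54 MN/m
189.1 MN/m > 63.54 MN/m, so A is larger.
Final answer: A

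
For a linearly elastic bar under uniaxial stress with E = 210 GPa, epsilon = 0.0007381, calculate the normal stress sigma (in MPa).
Model: a linearly elastic bar under uniaxial stress, so epsilon = sigma / E.
Solve for sigma: sigma = epsilon·E.
Convert to SI units:
  E = 210 GPa = 2.1 × 10¹¹ Pa
Substitute:
  sigma = 0.0007381 × (2.1 × 10¹¹)
  sigma = 1.55 × 10⁸ Pa
Convert: sigma = 1.55 × 10⁸ Pa = 155 MPa
Final answer: sigma = 155 MPa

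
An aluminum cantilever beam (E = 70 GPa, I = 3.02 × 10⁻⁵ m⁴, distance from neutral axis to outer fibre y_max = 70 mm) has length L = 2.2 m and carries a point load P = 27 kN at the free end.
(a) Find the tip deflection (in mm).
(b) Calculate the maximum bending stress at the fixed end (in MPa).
(a) Tip deflection of a cantilever with an end point load: δ = P·L^3 / (3·E·I). Convert P = 27 kN = 27000 N, E = 70 GPa = 7 × 10¹⁰ Pa.
  δ = (27000 × 2.2^3) / (3 × (7 × 10¹⁰) × (3.02 × 10⁻⁵)) = 0.04533 m = 45.33 mm
(b) Maximum bending moment at the fixed end: M = P·L = 27000 × 2.2 = 59400 N·m. Convert y_max = 70 mm = 0.07 m.
  σ = M·y_max / I = (59400 × 0.07) / (3.02 × 10⁻⁵) = 1.377 × 10⁸ Pa = 137.7 MPa
Final answer: (a) δ = 45.33 mm, (b) σ = 137.7 MPa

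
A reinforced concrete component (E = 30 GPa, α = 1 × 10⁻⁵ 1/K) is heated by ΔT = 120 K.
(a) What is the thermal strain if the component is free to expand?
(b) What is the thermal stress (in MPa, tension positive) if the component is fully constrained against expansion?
(a) Free thermal strain ε_th = α·ΔT = (1 × 10⁻⁵) × 120 = 0.0012
(b) Fully constrained, the expansion is suppressed, so σ = -E·α·ΔT. Convert E = 30 GPa = 3 × 10¹⁰ Pa.
  σ = -(3 × 10¹⁰) × (1 × 10⁻⁵) × 120 = -3.6 × 10⁷ Pa = -36 MPa (compressive)
Final answer: (a) ε_th = 0.0012, (b) σ = -36 MPa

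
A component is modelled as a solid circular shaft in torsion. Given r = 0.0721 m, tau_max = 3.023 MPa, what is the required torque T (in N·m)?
Model: a solid circular shaft in torsion, so tau_max = (2·T) / (π·r^3).
Solve for T: T = (π·tau_max·r^3) / 2.
Convert to SI units:
  tau_max = 3.023 MPa = 3.023 × 10⁶ Pa
Substitute:
  T = (π × (3.023 × 10⁶) × 0.0721^3) / 2
  T = 1780 N·m
Final answer: T = 1780 N·m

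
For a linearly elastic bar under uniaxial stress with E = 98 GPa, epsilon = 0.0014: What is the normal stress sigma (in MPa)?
Model: a linearly elastic bar under uniaxial stress, so sigma = E·epsilon.
Convert to SI units:
  E = 98 GPa = 9.8 × 10¹⁰ Pa
Substitute:
  sigma = (9.8 × 10¹⁰) × 0.0014
  sigma = 1.372 × 10⁸ Pa
Convert: sigma = 1.372 × 10⁸ Pa = 137.2 MPa
Final answer: sigma = 137.2 MPa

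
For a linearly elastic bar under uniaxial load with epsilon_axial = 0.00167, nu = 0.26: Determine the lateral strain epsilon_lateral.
Model: a linearly elastic bar under uniaxial load, so epsilon_lateral = -nu·epsilon_axial.
Substitute:
  epsilon_lateral = -(0.26 × 0.00167)
  epsilon_lateral = -0.0004342
Final answer: epsilon_lateral = -0.0004342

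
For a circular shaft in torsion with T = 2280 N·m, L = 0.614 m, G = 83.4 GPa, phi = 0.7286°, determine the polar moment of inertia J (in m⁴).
Model: a circular shaft in torsion, so phi = (T·L) / (G·J).
Solve for J: J = (T·L) / (phi·G).
Convert to SI units:
  G = 83.4 GPa = 8.34 × 10¹⁰ Pa
  phi = 0.7286° = 0.01272 rad
Substitute:
  J = (2280 × 0.614) / (0.01272 × (8.34 × 10¹⁰))
  J = 1.32 × 10⁻⁶ m⁴
Final answer: J = 1.32 × 10⁻⁶ m⁴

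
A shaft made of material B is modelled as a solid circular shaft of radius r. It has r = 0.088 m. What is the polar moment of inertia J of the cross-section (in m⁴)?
Model: a solid circular shaft of radius r, so J = (π·r^4) / 2.
Substitute:
  J = (π × 0.088^4) / 2
  J = 9.42 × 10⁻⁵ m⁴
Final answer: J = 9.42 × 10⁻⁵ m⁴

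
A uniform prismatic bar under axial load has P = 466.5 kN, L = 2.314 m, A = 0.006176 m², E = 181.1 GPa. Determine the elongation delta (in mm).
Model: a uniform prismatic bar under axial load, so delta = (P·L) / (A·E).
Convert to SI units:
  P = 466.5 kN = 466500 N
  E = 181.1 GPa = 1.811 × 10¹¹ Pa
Substitute:
  delta = (466500 × 2.314) / (0.006176 × (1.811 × 10¹¹))
  delta = 0.0009651 m
Convert: delta = 0.0009651 m = 0.9651 mm
Final answer: delta = 0.9651 mm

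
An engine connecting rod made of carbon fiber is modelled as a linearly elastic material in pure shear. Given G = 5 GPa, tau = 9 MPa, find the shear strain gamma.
Model: a linearly elastic material in pure shear, so tau = G·gamma.
Solve for gamma: gamma = tau / G.
Convert to SI units:
  G = 5 GPa = 5 × 10⁹ Pa
  tau = 9 MPa = 9 × 10⁶ Pa
Substitute:
  gamma = (9 × 10⁶) / (5 × 10⁹)
  gamma = 0.0018
Final answer: gamma = 0.0018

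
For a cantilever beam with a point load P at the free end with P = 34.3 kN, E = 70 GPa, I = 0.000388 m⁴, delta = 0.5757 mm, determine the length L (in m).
Model: a cantilever beam with a point load P at the free end, so delta = (P·L^3) / (3·E·I).
Solve for L: L = ((3·delta·E·I) / P)^(1/3).
Convert to SI units:
  P = 34.3 kN = 34300 N
  E = 70 GPa = 7 × 10¹⁰ Pa
  delta = 0.5757 mm = 0.0005757 m
Substitute:
  L = ((3 × 0.0005757 × (7 × 10¹⁰) × 0.000388) / 34300)^(1/3)
  L = 1.11 m
Final answer: L = 1.11 m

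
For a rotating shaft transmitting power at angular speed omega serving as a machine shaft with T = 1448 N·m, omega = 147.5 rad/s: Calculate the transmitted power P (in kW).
Model: a rotating shaft transmitting power at angular speed omega, so P = T·omega.
Substitute:
  P = 1448 × 147.5
  P = 213600 W
Convert: P = 213600 W = 213.6 kW
Final answer: P = 213.6 kW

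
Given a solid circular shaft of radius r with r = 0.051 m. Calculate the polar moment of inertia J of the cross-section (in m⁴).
Model: a solid circular shaft of radius r, so J = (π·r^4) / 2.
Substitute:
  J = (π × 0.051^4) / 2
  J = 1.063 × 10⁻⁵ m⁴
Final answer: J = 1.063 × 10⁻⁵ m⁴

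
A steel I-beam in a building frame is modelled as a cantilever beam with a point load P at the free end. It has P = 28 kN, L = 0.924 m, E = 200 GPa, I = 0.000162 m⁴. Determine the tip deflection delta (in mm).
Model: a cantilever beam with a point load P at the free end, so delta = (P·L^3) / (3·E·I).
Convert to SI units:
  P = 28 kN = 28000 N
  E = 200 GPa = 2 × 10¹¹ Pa
Substitute:
  delta = (28000 × 0.924^3) / (3 × (2 × 10¹¹) × 0.000162)
  delta = 0.0002273 m
Convert: delta = 0.0002273 m = 0.2273 mm
Final answer: delta = 0.2273 mm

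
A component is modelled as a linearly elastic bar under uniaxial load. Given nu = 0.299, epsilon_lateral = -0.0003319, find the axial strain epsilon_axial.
Model: a linearly elastic bar under uniaxial load, so epsilon_lateral = -nu·epsilon_axial.
Solve for epsilon_axial: epsilon_axial = -epsilon_lateral / nu.
Substitute:
  epsilon_axial = -(-0.0003319) / 0.299
  epsilon_axial = 0.00111
Final answer: epsilon_axial = 0.00111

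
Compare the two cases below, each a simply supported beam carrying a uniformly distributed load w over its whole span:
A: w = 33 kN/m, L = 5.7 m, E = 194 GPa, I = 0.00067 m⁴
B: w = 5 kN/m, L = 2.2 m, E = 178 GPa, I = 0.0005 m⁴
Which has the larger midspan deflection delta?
Model: a simply supported beam carrying a uniformly distributed load w over its whole span, so delta = (5·w·L^4) / (384·E·I) (SI units).
  A: delta = (5 × 33000 × 5.7^4) / (384 × (1.94 × 10¹¹) × 0.00067) = 0.00349 m = 3.49 mm
  B: delta = (5 × 5000 × 2.2^4) / (384 × (1.78 × 10¹¹) × 0.0005) = 1.714 × 10⁻⁵ m = 0.01714 mm
3.49 mm > 0.01714 mm, so A is larger.
Final answer: A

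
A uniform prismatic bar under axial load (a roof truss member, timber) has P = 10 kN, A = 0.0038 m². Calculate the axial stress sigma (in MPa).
Model: a uniform prismatic bar under axial load, so sigma = P / A.
Convert to SI units:
  P = 10 kN = 10000 N
Substitute:
  sigma = 10000 / 0.0038
  sigma = 2.632 × 10⁶ Pa
Convert: sigma = 2.632 × 10⁶ Pa = 2.632 MPa
Final answer: sigma = 2.632 MPa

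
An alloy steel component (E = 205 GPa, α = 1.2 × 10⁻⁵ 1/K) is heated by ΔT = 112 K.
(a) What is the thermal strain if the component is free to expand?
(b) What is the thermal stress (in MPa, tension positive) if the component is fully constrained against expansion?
(a) Free thermal strain ε_th = α·ΔT = (1.2 × 10⁻⁵) × 112 = 0.001344
(b) Fully constrained, the expansion is suppressed, so σ = -E·α·ΔT. Convert E = 205 GPa = 2.05 × 10¹¹ Pa.
  σ = -(2.05 × 10¹¹) × (1.2 × 10⁻⁵) × 112 = -2.755 × 10⁸ Pa = -275.5 MPa (compressive)
Final answer: (a) ε_th = 0.001344, (b) σ = -275.5 MPa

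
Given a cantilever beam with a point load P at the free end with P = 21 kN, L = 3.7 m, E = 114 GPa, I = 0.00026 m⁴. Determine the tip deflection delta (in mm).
Model: a cantilever beam with a point load P at the free end, so delta = (P·L^3) / (3·E·I).
Convert to SI units:
  P = 21 kN = 21000 N
  E = 114 GPa = 1.14 × 10¹¹ Pa
Substitute:
  delta = (21000 × 3.7^3) / (3 × (1.14 × 10¹¹) × 0.00026)
  delta = 0.01196 m
Convert: delta = 0.01196 m = 11.96 mm
Final answer: delta = 11.96 mm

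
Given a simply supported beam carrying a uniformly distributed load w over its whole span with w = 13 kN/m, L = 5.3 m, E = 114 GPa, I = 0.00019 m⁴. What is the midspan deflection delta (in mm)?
Model: a simply supported beam carrying a uniformly distributed load w over its whole span, so delta = (5·w·L^4) / (384·E·I).
Convert to SI units:
  w = 13 kN/m = 13000 N/m
  E = 114 GPa = 1.14 × 10¹¹ Pa
Substitute:
  delta = (5 × 13000 × 5.3^4) / (384 × (1.14 × 10¹¹) × 0.00019)
  delta = 0.006166 m
Convert: delta = 0.006166 m = 6.166 mm
Final answer: delta = 6.166 mm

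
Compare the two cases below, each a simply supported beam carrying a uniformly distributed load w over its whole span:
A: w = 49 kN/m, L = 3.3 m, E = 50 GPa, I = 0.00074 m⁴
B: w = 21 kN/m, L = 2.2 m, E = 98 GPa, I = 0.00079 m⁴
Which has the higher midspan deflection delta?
Model: a simply supported beam carrying a uniformly distributed load w over its whole span, so delta = (5·w·L^4) / (384·E·I) (SI units).
  A: delta = (5 × 49000 × 3.3^4) / (384 × (5 × 10¹⁰) × 0.00074) = 0.002045 m = 2.045 mm
  B: delta = (5 × 21000 × 2.2^4) / (384 × (9.8 × 10¹⁰) × 0.00079) = 8.274 × 10⁻⁵ m = 0.08274 mm
2.045 mm > 0.08274 mm, so A is larger.
Final answer: A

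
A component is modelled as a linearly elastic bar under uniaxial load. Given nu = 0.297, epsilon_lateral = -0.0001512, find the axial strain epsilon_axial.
Model: a linearly elastic bar under uniaxial load, so epsilon_lateral = -nu·epsilon_axial.
Solve for epsilon_axial: epsilon_axial = -epsilon_lateral / nu.
Substitute:
  epsilon_axial = -(-0.0001512) / 0.297
  epsilon_axial = 0.0005091
Final answer: epsilon_axial = 0.0005091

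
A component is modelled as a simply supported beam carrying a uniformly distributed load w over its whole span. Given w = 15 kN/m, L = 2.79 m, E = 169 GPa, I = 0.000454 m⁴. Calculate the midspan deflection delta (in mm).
Model: a simply supported beam carrying a uniformly distributed load w over its whole span, so delta = (5·w·L^4) / (384·E·I).
Convert to SI units:
  w = 15 kN/m = 15000 N/m
  E = 169 GPa = 1.69 × 10¹¹ Pa
Substitute:
  delta = (5 × 15000 × 2.79^4) / (384 × (1.69 × 10¹¹) × 0.000454)
  delta = 0.0001542 m
Convert: delta = 0.0001542 m = 0.1542 mm
Final answer: delta = 0.1542 mm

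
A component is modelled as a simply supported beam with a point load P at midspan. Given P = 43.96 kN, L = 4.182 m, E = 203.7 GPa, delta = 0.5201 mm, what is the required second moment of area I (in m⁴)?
Model: a simply supported beam with a point load P at midspan, so delta = (P·L^3) / (48·E·I).
Solve for I: I = (P·L^3) / (48·delta·E).
Convert to SI units:
  P = 43.96 kN = 43960 N
  E = 203.7 GPa = 2.037 × 10¹¹ Pa
  delta = 0.5201 mm = 0.0005201 m
Substitute:
  I = (43960 × 4.182^3) / (48 × 0.0005201 × (2.037 × 10¹¹))
  I = 0.0006323 m⁴
Final answer: I = 0.0006323 m⁴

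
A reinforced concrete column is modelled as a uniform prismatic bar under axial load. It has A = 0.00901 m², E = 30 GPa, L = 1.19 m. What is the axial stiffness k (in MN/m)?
Model: a uniform prismatic bar under axial load, so k = (A·E) / L.
Convert to SI units:
  E = 30 GPa = 3 × 10¹⁰ Pa
Substitute:
  k = (0.00901 × (3 × 10¹⁰)) / 1.19
  k = 2.271 × 10⁸ N/m
Convert: k = 2.271 × 10⁸ N/m = 227.1 MN/m
Final answer: k = 227.1 MN/m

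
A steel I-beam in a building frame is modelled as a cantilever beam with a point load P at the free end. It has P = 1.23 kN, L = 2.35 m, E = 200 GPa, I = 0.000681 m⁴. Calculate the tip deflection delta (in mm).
Model: a cantilever beam with a point load P at the free end, so delta = (P·L^3) / (3·E·I).
Convert to SI units:
  P = 1.23 kN = 1230 N
  E = 200 GPa = 2 × 10¹¹ Pa
Substitute:
  delta = (1230 × 2.35^3) / (3 × (2 × 10¹¹) × 0.000681)
  delta = 3.907 × 10⁻⁵ m
Convert: delta = 3.907 × 10⁻⁵ m = 0.03907 mm
Final answer: delta = 0.03907 mm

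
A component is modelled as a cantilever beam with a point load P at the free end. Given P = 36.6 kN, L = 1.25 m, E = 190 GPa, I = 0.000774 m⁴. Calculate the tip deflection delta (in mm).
Model: a cantilever beam with a point load P at the free end, so delta = (P·L^3) / (3·E·I).
Convert to SI units:
  P = 36.6 kN = 36600 N
  E = 190 GPa = 1.9 × 10¹¹ Pa
Substitute:
  delta = (36600 × 1.25^3) / (3 × (1.9 × 10¹¹) × 0.000774)
  delta = 0.000162 m
Convert: delta = 0.000162 m = 0.162 mm
Final answer: delta = 0.162 mm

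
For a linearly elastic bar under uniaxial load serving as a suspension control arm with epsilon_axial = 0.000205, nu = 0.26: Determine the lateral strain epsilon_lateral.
Model: a linearly elastic bar under uniaxial load, so epsilon_lateral = -nu·epsilon_axial.
Substitute:
  epsilon_lateral = -(0.26 × 0.000205)
  epsilon_lateral = -5.33 × 10⁻⁵
Final answer: epsilon_lateral = -5.33 × 10⁻⁵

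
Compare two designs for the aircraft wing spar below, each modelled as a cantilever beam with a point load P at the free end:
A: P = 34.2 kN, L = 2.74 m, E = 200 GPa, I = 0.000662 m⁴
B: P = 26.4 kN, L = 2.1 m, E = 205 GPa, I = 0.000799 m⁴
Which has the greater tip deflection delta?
Model: a cantilever beam with a point load P at the free end, so delta = (P·L^3) / (3·E·I) (SI units).
  A: delta = (34200 × 2.74^3) / (3 × (2 × 10¹¹) × 0.000662) = 0.001771 m = 1.771 mm
  B: delta = (26400 × 2.1^3) / (3 × (2.05 × 10¹¹) × 0.000799) = 0.0004976 m = 0.4976 mm
1.771 mm > 0.4976 mm, so A is larger.
Final answer: A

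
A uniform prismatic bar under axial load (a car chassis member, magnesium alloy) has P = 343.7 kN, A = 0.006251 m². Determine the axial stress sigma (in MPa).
Model: a uniform prismatic bar under axial load, so sigma = P / A.
Convert to SI units:
  P = 343.7 kN = 343700 N
Substitute:
  sigma = 343700 / 0.006251
  sigma = 5.498 × 10⁷ Pa
Convert: sigma = 5.498 × 10⁷ Pa = 54.98 MPa
Final answer: sigma = 54.98 MPa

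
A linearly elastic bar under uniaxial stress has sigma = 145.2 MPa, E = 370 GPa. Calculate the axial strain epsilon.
Model: a linearly elastic bar under uniaxial stress, so epsilon = sigma / E.
Convert to SI units:
  sigma = 145.2 MPa = 1.452 × 10⁸ Pa
  E = 370 GPa = 3.7 × 10¹¹ Pa
Substitute:
  epsilon = (1.452 × 10⁸) / (3.7 × 10¹¹)
  epsilon = 0.0003924
Final answer: epsilon = 0.0003924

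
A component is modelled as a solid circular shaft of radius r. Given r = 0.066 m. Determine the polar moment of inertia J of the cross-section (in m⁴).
Model: a solid circular shaft of radius r, so J = (π·r^4) / 2.
Substitute:
  J = (π × 0.066^4) / 2
  J = 2.981 × 10⁻⁵ m⁴
Final answer: J = 2.981 × 10⁻⁵ m⁴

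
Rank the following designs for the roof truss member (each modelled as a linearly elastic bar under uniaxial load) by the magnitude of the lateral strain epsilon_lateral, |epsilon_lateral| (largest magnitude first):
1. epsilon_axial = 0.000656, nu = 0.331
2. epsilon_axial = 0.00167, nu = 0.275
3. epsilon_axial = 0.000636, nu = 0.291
Model: a linearly elastic bar under uniaxial load, so epsilon_lateral = -nu·epsilon_axial (SI units).
  Case 1: epsilon_lateral = -(0.331 × 0.000656) = -0.0002171
  Case 2: epsilon_lateral = -(0.275 × 0.00167) = -0.0004593
  Case 3: epsilon_lateral = -(0.291 × 0.000636) = -0.0001851
Ordering by |epsilon_lateral|: 0.0004593 (case 2) > 0.0002171 (case 1) > 0.0001851 (case 3)
Final answer: 2, 1, 3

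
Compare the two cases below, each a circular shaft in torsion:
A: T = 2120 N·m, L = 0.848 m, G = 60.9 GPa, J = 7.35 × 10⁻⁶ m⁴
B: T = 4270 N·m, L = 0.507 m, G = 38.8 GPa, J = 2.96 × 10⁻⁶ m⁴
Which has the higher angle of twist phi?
Model: a circular shaft in torsion, so phi = (T·L) / (G·J) (SI units).
  A: phi = (2120 × 0.848) / ((6.09 × 10¹⁰) × (7.35 × 10⁻⁶)) = 0.004016 rad = 0.2301°
  B: phi = (4270 × 0.507) / ((3.88 × 10¹⁰) × (2.96 × 10⁻⁶)) = 0.01885 rad = 1.08°
1.08° > 0.2301°, so B is larger.
Final answer: B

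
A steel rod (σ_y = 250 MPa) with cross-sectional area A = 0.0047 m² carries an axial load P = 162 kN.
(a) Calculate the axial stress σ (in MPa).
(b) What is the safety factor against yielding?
(a) Axial stress σ = P/A. Convert P = 162 kN = 162000 N.
  σ = 162000 / 0.0047 = 3.447 × 10⁷ Pa = 34.47 MPa
(b) Safety factor SF = σ_y/σ = 250 / 34.47 = 7.253
Final answer: (a) σ = 34.47 MPa, (b) SF = 7.253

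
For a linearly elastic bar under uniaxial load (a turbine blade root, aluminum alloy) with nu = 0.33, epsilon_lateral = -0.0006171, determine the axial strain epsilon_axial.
Model: a linearly elastic bar under uniaxial load, so epsilon_lateral = -nu·epsilon_axial.
Solve for epsilon_axial: epsilon_axial = -epsilon_lateral / nu.
Substitute:
  epsilon_axial = -(-0.0006171) / 0.33
  epsilon_axial = 0.00187
Final answer: epsilon_axial = 0.00187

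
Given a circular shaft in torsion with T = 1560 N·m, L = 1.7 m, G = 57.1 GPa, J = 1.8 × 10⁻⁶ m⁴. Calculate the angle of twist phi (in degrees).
Model: a circular shaft in torsion, so phi = (T·L) / (G·J).
Convert to SI units:
  G = 57.1 GPa = 5.71 × 10¹⁰ Pa
Substitute:
  phi = (1560 × 1.7) / ((5.71 × 10¹⁰) × (1.8 × 10⁻⁶))
  phi = 0.0258 rad
Convert to degrees: phi = 0.0258 × 180/π = 1.478°
Final answer: phi = 1.478°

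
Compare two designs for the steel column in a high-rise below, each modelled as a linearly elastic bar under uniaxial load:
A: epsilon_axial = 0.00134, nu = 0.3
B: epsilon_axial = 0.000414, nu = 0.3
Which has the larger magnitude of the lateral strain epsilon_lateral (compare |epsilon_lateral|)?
Model: a linearly elastic bar under uniaxial load, so epsilon_lateral = -nu·epsilon_axial (SI units).
  A: epsilon_lateral = -(0.3 × 0.00134) = -0.000402
  B: epsilon_lateral = -(0.3 × 0.000414) = -0.0001242
|epsilon_lateral|: A = 0.000402, B = 0.0001242, so A is larger in magnitude.
Final answer: A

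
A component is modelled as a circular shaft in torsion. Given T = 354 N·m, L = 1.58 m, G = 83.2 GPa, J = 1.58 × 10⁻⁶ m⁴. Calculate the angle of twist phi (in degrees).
Model: a circular shaft in torsion, so phi = (T·L) / (G·J).
Convert to SI units:
  G = 83.2 GPa = 8.32 × 10¹⁰ Pa
Substitute:
  phi = (354 × 1.58) / ((8.32 × 10¹⁰) × (1.58 × 10⁻⁶))
  phi = 0.004255 rad
Convert to degrees: phi = 0.004255 × 180/π = 0.2438°
Final answer: phi = 0.2438°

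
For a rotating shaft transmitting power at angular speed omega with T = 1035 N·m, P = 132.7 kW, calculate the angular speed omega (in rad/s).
Model: a rotating shaft transmitting power at angular speed omega, so P = T·omega.
Solve for omega: omega = P / T.
Convert to SI units:
  P = 132.7 kW = 132700 W
Substitute:
  omega = 132700 / 1035
  omega = 128.2 rad/s
Final answer: omega = 128.2 rad/s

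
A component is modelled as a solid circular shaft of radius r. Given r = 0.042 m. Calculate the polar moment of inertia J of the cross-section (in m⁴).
Model: a solid circular shaft of radius r, so J = (π·r^4) / 2.
Substitute:
  J = (π × 0.042^4) / 2
  J = 4.888 × 10⁻⁶ m⁴
Final answer: J = 4.888 × 10⁻⁶ m⁴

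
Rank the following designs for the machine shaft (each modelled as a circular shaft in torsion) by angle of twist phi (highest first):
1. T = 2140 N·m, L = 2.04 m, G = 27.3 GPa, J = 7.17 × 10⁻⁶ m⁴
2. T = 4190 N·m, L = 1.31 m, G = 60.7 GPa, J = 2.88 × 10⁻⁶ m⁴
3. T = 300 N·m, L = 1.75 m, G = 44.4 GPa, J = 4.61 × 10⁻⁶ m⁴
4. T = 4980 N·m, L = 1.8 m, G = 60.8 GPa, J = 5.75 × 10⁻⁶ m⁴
Model: a circular shaft in torsion, so phi = (T·L) / (G·J) (SI units).
  Case 1: phi = (2140 × 2.04) / ((2.73 × 10¹⁰) × (7.17 × 10⁻⁶)) = 0.0223 rad = 1.278°
  Case 2: phi = (4190 × 1.31) / ((6.07 × 10¹⁰) × (2.88 × 10⁻⁶)) = 0.0314 rad = 1.799°
  Case 3: phi = (300 × 1.75) / ((4.44 × 10¹⁰) × (4.61 × 10⁻⁶)) = 0.002565 rad = 0.147°
  Case 4: phi = (4980 × 1.8) / ((6.08 × 10¹⁰) × (5.75 × 10⁻⁶)) = 0.02564 rad = 1.469°
Ordering: 1.799° (case 2) > 1.469° (case 4) > 1.278° (case 1) > 0.147° (case 3)
Final answer: 2, 4, 1, 3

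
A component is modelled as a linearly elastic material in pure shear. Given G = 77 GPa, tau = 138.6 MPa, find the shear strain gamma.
Model: a linearly elastic material in pure shear, so tau = G·gamma.
Solve for gamma: gamma = tau / G.
Convert to SI units:
  G = 77 GPa = 7.7 × 10¹⁰ Pa
  tau = 138.6 MPa = 1.386 × 10⁸ Pa
Substitute:
  gamma = (1.386 × 10⁸) / (7.7 × 10¹⁰)
  gamma = 0.0018
Final answer: gamma = 0.0018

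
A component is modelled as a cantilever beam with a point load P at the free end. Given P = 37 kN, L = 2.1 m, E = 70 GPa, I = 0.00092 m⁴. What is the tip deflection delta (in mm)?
Model: a cantilever beam with a point load P at the free end, so delta = (P·L^3) / (3·E·I).
Convert to SI units:
  P = 37 kN = 37000 N
  E = 70 GPa = 7 × 10¹⁰ Pa
Substitute:
  delta = (37000 × 2.1^3) / (3 × (7 × 10¹⁰) × 0.00092)
  delta = 0.001774 m
Convert: delta = 0.001774 m = 1.774 mm
Final answer: delta = 1.774 mm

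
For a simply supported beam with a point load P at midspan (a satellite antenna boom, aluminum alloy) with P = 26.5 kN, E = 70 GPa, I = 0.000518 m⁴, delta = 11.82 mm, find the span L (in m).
Model: a simply supported beam with a point load P at midspan, so delta = (P·L^3) / (48·E·I).
Solve for L: L = ((48·delta·E·I) / P)^(1/3).
Convert to SI units:
  P = 26.5 kN = 26500 N
  E = 70 GPa = 7 × 10¹⁰ Pa
  delta = 11.82 mm = 0.01182 m
Substitute:
  L = ((48 × 0.01182 × (7 × 10¹⁰) × 0.000518) / 26500)^(1/3)
  L = 9.191 m
Final answer: L = 9.191 m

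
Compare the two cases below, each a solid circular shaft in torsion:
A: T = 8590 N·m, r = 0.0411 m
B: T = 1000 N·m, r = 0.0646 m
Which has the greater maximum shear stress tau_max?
Model: a solid circular shaft in torsion, so tau_max = (2·T) / (π·r^3) (SI units).
  A: tau_max = (2 × 8590) / (π × 0.0411^3) = 7.877 × 10⁷ Pa = 78.77 MPa
  B: tau_max = (2 × 1000) / (π × 0.0646^3) = 2.361 × 10⁶ Pa = 2.361 MPa
78.77 MPa > 2.361 MPa, so A is larger.
Final answer: A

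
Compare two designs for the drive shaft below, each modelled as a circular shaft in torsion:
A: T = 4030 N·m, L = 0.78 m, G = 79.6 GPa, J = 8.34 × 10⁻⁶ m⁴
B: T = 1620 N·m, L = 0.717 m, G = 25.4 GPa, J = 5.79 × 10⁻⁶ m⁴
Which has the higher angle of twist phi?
Model: a circular shaft in torsion, so phi = (T·L) / (G·J) (SI units).
  A: phi = (4030 × 0.78) / ((7.96 × 10¹⁰) × (8.34 × 10⁻⁶)) = 0.004735 rad = 0.2713°
  B: phi = (1620 × 0.717) / ((2.54 × 10¹⁰) × (5.79 × 10⁻⁶)) = 0.007898 rad = 0.4525°
0.4525° > 0.2713°, so B is larger.
Final answer: B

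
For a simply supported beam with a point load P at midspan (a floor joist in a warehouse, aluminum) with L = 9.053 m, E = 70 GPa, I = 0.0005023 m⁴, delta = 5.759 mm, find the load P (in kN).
Model: a simply supported beam with a point load P at midspan, so delta = (P·L^3) / (48·E·I).
Solve for P: P = (48·delta·E·I) / L^3.
Convert to SI units:
  E = 70 GPa = 7 × 10¹⁰ Pa
  delta = 5.759 mm = 0.005759 m
Substitute:
  P = (48 × 0.005759 × (7 × 10¹⁰) × 0.0005023) / 9.053^3
  P = 13100 N
Convert: P = 13100 N = 13.1 kN
Final answer: P = 13.1 kN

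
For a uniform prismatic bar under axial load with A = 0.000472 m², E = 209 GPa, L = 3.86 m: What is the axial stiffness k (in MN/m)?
Model: a uniform prismatic bar under axial load, so k = (A·E) / L.
Convert to SI units:
  E = 209 GPa = 2.09 × 10¹¹ Pa
Substitute:
  k = (0.000472 × (2.09 × 10¹¹)) / 3.86
  k = 2.556 × 10⁷ N/m
Convert: k = 2.556 × 10⁷ N/m = 25.56 MN/m
Final answer: k = 25.56 MN/m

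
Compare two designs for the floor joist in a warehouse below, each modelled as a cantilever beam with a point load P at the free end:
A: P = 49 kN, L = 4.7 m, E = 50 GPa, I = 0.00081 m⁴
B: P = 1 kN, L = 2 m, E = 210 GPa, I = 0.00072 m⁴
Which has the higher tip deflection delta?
Model: a cantilever beam with a point load P at the free end, so delta = (P·L^3) / (3·E·I) (SI units).
  A: delta = (49000 × 4.7^3) / (3 × (5 × 10¹⁰) × 0.00081) = 0.04187 m = 41.87 mm
  B: delta = (1000 × 2^3) / (3 × (2.1 × 10¹¹) × 0.00072) = 1.764 × 10⁻⁵ m = 0.01764 mm
41.87 mm > 0.01764 mm, so A is larger.
Final answer: A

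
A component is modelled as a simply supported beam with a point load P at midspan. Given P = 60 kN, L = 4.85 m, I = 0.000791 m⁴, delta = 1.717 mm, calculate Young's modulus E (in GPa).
Model: a simply supported beam with a point load P at midspan, so delta = (P·L^3) / (48·E·I).
Solve for E: E = (P·L^3) / (48·delta·I).
Convert to SI units:
  P = 60 kN = 60000 N
  delta = 1.717 mm = 0.001717 m
Substitute:
  E = (60000 × 4.85^3) / (48 × 0.001717 × 0.000791)
  E = 1.05 × 10¹¹ Pa
Convert: E = 1.05 × 10¹¹ Pa = 105 GPa
Final answer: E = 105 GPa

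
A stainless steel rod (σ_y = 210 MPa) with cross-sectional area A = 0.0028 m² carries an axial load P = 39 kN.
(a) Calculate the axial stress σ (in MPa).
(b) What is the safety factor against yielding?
(a) Axial stress σ = P/A. Convert P = 39 kN = 39000 N.
  σ = 39000 / 0.0028 = 1.393 × 10⁷ Pa = 13.93 MPa
(b) Safety factor SF = σ_y/σ = 210 / 13.93 = 15.08
Final answer: (a) σ = 13.93 MPa, (b) SF = 15.08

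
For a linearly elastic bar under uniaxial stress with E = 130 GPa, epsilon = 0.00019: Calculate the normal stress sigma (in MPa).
Model: a linearly elastic bar under uniaxial stress, so sigma = E·epsilon.
Convert to SI units:
  E = 130 GPa = 1.3 × 10¹¹ Pa
Substitute:
  sigma = (1.3 × 10¹¹) × 0.00019
  sigma = 2.47 × 10⁷ Pa
Convert: sigma = 2.47 × 10⁷ Pa = 24.7 MPa
Final answer: sigma = 24.7 MPa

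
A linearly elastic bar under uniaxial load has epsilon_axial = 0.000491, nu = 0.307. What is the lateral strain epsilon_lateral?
Model: a linearly elastic bar under uniaxial load, so epsilon_lateral = -nu·epsilon_axial.
Substitute:
  epsilon_lateral = -(0.307 × 0.000491)
  epsilon_lateral = -0.0001507
Final answer: epsilon_lateral = -0.0001507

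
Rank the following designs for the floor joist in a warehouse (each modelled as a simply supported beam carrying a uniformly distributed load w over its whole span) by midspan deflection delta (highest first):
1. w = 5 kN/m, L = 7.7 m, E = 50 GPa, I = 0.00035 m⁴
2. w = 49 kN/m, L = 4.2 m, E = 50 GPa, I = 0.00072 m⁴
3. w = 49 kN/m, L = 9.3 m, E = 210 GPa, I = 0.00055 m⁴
Model: a simply supported beam carrying a uniformly distributed load w over its whole span, so delta = (5·w·L^4) / (384·E·I) (SI units).
  Case 1: delta = (5 × 5000 × 7.7^4) / (384 × (5 × 10¹⁰) × 0.00035) = 0.01308 m = 13.08 mm
  Case 2: delta = (5 × 49000 × 4.2^4) / (384 × (5 × 10¹⁰) × 0.00072) = 0.005515 m = 5.515 mm
  Case 3: delta = (5 × 49000 × 9.3^4) / (384 × (2.1 × 10¹¹) × 0.00055) = 0.04132 m = 41.32 mm
Ordering: 41.32 mm (case 3) > 13.08 mm (case 1) > 5.515 mm (case 2)
Final answer: 3, 1, 2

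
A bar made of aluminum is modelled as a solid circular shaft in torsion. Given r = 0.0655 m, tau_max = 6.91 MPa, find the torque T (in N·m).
Model: a solid circular shaft in torsion, so tau_max = (2·T) / (π·r^3).
Solve for T: T = (π·tau_max·r^3) / 2.
Convert to SI units:
  tau_max = 6.91 MPa = 6.91 × 10⁶ Pa
Substitute:
  T = (π × (6.91 × 10⁶) × 0.0655^3) / 2
  T = 3050 N·m
Final answer: T = 3050 N·m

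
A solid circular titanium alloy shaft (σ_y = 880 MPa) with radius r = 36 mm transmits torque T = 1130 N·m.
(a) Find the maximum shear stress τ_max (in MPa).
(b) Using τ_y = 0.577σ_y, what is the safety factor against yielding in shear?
(a) For a solid circular shaft, τ_max = T·r/J with J = π·r^4/2, i.e. τ_max = 2·T / (π·r^3). Convert r = 36 mm = 0.036 m.
  τ_max = (2 × 1130) / (π × 0.036^3) = 1.542 × 10⁷ Pa = 15.42 MPa
(b) τ_y = 0.577 × 880 = 507.76 MPa
  SF = τ_y/τ_max = 507.76 / 15.42 = 32.93
Final answer: (a) τ_max = 15.42 MPa, (b) SF = 32.93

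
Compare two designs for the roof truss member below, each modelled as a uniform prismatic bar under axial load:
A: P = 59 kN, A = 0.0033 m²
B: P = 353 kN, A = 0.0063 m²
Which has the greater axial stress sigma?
Model: a uniform prismatic bar under axial load, so sigma = P / A (SI units).
  A: sigma = 59000 / 0.0033 = 1.788 × 10⁷ Pa = 17.88 MPa
  B: sigma = 353000 / 0.0063 = 5.603 × 10⁷ Pa = 56.03 MPa
56.03 MPa > 17.88 MPa, so B is larger.
Final answer: B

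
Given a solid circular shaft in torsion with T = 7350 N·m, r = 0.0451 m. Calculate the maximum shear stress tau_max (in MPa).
Model: a solid circular shaft in torsion, so tau_max = (2·T) / (π·r^3).
Substitute:
  tau_max = (2 × 7350) / (π × 0.0451^3)
  tau_max = 5.101 × 10⁷ Pa
Convert: tau_max = 5.101 × 10⁷ Pa = 51.01 MPa
Final answer: tau_max = 51.01 MPa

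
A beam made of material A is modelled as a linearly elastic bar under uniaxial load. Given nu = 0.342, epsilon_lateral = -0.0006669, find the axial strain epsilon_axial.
Model: a linearly elastic bar under uniaxial load, so epsilon_lateral = -nu·epsilon_axial.
Solve for epsilon_axial: epsilon_axial = -epsilon_lateral / nu.
Substitute:
  epsilon_axial = -(-0.0006669) / 0.342
  epsilon_axial = 0.00195
Final answer: epsilon_axial = 0.00195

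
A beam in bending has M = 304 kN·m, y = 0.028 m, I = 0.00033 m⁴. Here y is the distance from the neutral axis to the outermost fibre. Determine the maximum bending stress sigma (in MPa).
Model: a beam in bending, so sigma = (M·y) / I.
Convert to SI units:
  M = 304 kN·m = 304000 N·m
Substitute:
  sigma = (304000 × 0.028) / 0.00033
  sigma = 2.579 × 10⁷ Pa
Convert: sigma = 2.579 × 10⁷ Pa = 25.79 MPa
Final answer: sigma = 25.79 MPa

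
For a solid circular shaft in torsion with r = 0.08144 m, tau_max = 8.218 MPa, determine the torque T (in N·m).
Model: a solid circular shaft in torsion, so tau_max = (2·T) / (π·r^3).
Solve for T: T = (π·tau_max·r^3) / 2.
Convert to SI units:
  tau_max = 8.218 MPa = 8.218 × 10⁶ Pa
Substitute:
  T = (π × (8.218 × 10⁶) × 0.08144^3) / 2
  T = 6973 N·m
Final answer: T = 6973 N·m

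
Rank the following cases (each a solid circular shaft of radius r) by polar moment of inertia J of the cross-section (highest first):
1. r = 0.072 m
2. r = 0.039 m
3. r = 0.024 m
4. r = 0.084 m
Model: a solid circular shaft of radius r, so J = (π·r^4) / 2 (SI units).
  Case 1: J = (π × 0.072^4) / 2 = 4.221 × 10⁻⁵ m⁴
  Case 2: J = (π × 0.039^4) / 2 = 3.634 × 10⁻⁶ m⁴
  Case 3: J = (π × 0.024^4) / 2 = 5.212 × 10⁻⁷ m⁴
  Case 4: J = (π × 0.084^4) / 2 = 7.821 × 10⁻⁵ m⁴
Ordering: 7.821 × 10⁻⁵ m⁴ (case 4) > 4.221 × 10⁻⁵ m⁴ (case 1) > 3.634 × 10⁻⁶ m⁴ (case 2) > 5.212 × 10⁻⁷ m⁴ (case 3)
Final answer: 4, 1, 2, 3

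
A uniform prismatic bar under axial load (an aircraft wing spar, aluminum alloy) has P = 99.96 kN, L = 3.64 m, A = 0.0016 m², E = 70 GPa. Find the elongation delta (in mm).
Model: a uniform prismatic bar under axial load, so delta = (P·L) / (A·E).
Convert to SI units:
  P = 99.96 kN = 99960 N
  E = 70 GPa = 7 × 10¹⁰ Pa
Substitute:
  delta = (99960 × 3.64) / (0.0016 × (7 × 10¹⁰))
  delta = 0.003249 m
Convert: delta = 0.003249 m = 3.249 mm
Final answer: delta = 3.249 mm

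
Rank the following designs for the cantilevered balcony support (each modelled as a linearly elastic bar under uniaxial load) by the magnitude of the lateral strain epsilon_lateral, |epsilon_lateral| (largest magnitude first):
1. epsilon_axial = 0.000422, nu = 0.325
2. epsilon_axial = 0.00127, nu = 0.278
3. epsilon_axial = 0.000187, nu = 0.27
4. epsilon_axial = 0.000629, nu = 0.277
Model: a linearly elastic bar under uniaxial load, so epsilon_lateral = -nu·epsilon_axial (SI units).
  Case 1: epsilon_lateral = -(0.325 × 0.000422) = -0.0001371
  Case 2: epsilon_lateral = -(0.278 × 0.00127) = -0.0003531
  Case 3: epsilon_lateral = -(0.27 × 0.000187) = -5.049 × 10⁻⁵
  Case 4: epsilon_lateral = -(0.277 × 0.000629) = -0.0001742
Ordering by |epsilon_lateral|: 0.0003531 (case 2) > 0.0001742 (case 4) > 0.0001371 (case 1) > 5.049 × 10⁻⁵ (case 3)
Final answer: 2, 4, 1, 3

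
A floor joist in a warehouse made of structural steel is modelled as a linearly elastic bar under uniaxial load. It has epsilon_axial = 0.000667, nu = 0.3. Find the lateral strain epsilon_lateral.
Model: a linearly elastic bar under uniaxial load, so epsilon_lateral = -nu·epsilon_axial.
Substitute:
  epsilon_lateral = -(0.3 × 0.000667)
  epsilon_lateral = -0.0002001
Final answer: epsilon_lateral = -0.0002001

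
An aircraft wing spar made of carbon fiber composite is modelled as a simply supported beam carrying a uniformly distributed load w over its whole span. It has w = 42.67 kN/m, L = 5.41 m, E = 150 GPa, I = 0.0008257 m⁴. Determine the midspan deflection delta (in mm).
Model: a simply supported beam carrying a uniformly distributed load w over its whole span, so delta = (5·w·L^4) / (384·E·I).
Convert to SI units:
  w = 42.67 kN/m = 42670 N/m
  E = 150 GPa = 1.5 × 10¹¹ Pa
Substitute:
  delta = (5 × 42670 × 5.41^4) / (384 × (1.5 × 10¹¹) × 0.0008257)
  delta = 0.003843 m
Convert: delta = 0.003843 m = 3.843 mm
Final answer: delta = 3.843 mm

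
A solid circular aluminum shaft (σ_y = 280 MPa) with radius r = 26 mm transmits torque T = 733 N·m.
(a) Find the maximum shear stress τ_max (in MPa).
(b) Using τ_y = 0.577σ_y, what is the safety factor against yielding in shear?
(a) For a solid circular shaft, τ_max = T·r/J with J = π·r^4/2, i.e. τ_max = 2·T / (π·r^3). Convert r = 26 mm = 0.026 m.
  τ_max = (2 × 733) / (π × 0.026^3) = 2.655 × 10⁷ Pa = 26.55 MPa
(b) τ_y = 0.577 × 280 = 161.56 MPa
  SF = τ_y/τ_max = 161.56 / 26.55 = 6.085
Final answer: (a) τ_max = 26.55 MPa, (b) SF = 6.085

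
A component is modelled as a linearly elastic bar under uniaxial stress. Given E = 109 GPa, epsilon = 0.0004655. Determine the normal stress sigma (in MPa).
Model: a linearly elastic bar under uniaxial stress, so sigma = E·epsilon.
Convert to SI units:
  E = 109 GPa = 1.09 × 10¹¹ Pa
Substitute:
  sigma = (1.09 × 10¹¹) × 0.0004655
  sigma = 5.074 × 10⁷ Pa
Convert: sigma = 5.074 × 10⁷ Pa = 50.74 MPa
Final answer: sigma = 50.74 MPa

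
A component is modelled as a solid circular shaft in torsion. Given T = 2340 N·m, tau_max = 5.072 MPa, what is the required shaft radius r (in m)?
Model: a solid circular shaft in torsion, so tau_max = (2·T) / (π·r^3).
Solve for r: r = ((2·T) / (π·tau_max))^(1/3).
Convert to SI units:
  tau_max = 5.072 MPa = 5.072 × 10⁶ Pa
Substitute:
  r = ((2 × 2340) / (π × (5.072 × 10⁶)))^(1/3)
  r = 0.06647 m
Final answer: r = 0.06647 m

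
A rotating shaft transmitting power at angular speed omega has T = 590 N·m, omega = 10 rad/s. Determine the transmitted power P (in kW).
Model: a rotating shaft transmitting power at angular speed omega, so P = T·omega.
Substitute:
  P = 590 × 10
  P = 5900 W
Convert: P = 5900 W = 5.9 kW
Final answer: P = 5.9 kW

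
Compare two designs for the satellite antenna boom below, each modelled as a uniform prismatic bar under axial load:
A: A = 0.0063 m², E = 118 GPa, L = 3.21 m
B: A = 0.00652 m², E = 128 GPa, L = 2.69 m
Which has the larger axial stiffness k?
Model: a uniform prismatic bar under axial load, so k = (A·E) / L (SI units).
  A: k = (0.0063 × (1.18 × 10¹¹)) / 3.21 = 2.316 × 10⁸ N/m = 231.6 MN/m
  B: k = (0.00652 × (1.28 × 10¹¹)) / 2.69 = 3.102 × 10⁸ N/m = 310.2 MN/m
310.2 MN/m > 231.6 MN/m, so B is larger.
Final answer: B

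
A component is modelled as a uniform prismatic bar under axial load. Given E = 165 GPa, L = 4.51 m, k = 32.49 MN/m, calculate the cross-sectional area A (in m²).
Model: a uniform prismatic bar under axial load, so k = (A·E) / L.
Solve for A: A = (k·L) / E.
Convert to SI units:
  E = 165 GPa = 1.65 × 10¹¹ Pa
  k = 32.49 MN/m = 3.249 × 10⁷ N/m
Substitute:
  A = ((3.249 × 10⁷) × 4.51) / (1.65 × 10¹¹)
  A = 0.0008881 m²
Final answer: A = 0.0008881 m²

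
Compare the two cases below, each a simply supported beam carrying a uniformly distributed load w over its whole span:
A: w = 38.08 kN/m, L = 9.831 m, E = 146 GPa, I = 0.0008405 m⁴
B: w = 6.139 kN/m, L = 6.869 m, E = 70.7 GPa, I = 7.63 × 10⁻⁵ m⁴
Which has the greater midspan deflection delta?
Model: a simply supported beam carrying a uniformly distributed load w over its whole span, so delta = (5·w·L^4) / (384·E·I) (SI units).
  A: delta = (5 × 38080 × 9.831^4) / (384 × (1.46 × 10¹¹) × 0.0008405) = 0.03774 m = 37.74 mm
  B: delta = (5 × 6139 × 6.869^4) / (384 × (7.07 × 10¹⁰) × (7.63 × 10⁻⁵)) = 0.03299 m = 32.99 mm
37.74 mm > 32.99 mm, so A is larger.
Final answer: A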